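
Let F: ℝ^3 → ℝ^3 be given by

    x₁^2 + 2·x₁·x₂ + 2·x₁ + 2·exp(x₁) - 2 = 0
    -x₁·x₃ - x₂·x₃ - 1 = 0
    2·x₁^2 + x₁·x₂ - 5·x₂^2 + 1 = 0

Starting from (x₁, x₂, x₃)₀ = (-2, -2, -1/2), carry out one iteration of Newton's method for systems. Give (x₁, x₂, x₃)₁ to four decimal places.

At (-2, -2, -1/2): F = (6.270671, -3.0000, -7.0000).
Jacobian J = [[2·x₁ + 2·x₂ + 2·exp(x₁) + 2, 2·x₁, 0], [-x₃, -x₃, -x₁ - x₂], [4·x₁ + x₂, x₁ - 10·x₂, 0]].
At the point, J = [[-5.729329, -4.0000, 0.0000], [0.5000, 0.5000, 4.0000], [-10.0000, 18.0000, 0.0000]] (det J = 572.511719).
Solving J·Δ = −F gives Δ = (0.5930, 0.7183, 0.5861).
Then the next iterate is (x₁, x₂, x₃)₁ = (-1.4070, -1.2817, 0.0861).

(-1.4070, -1.2817, 0.0861)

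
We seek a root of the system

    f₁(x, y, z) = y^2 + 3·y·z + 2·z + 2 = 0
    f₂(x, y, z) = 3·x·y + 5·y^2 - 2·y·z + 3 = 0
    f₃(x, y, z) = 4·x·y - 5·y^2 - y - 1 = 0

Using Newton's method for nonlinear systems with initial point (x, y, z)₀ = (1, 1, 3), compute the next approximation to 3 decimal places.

At (1, 1, 3): F = (18.000, 5.000, -3.000).
Jacobian J = [[0, 2·y + 3·z, 3·y + 2], [3·y, 3·x + 10·y - 2·z, -2·y], [4·y, 4·x - 10·y - 1, 0]].
At the point, J = [[0.000, 11.000, 5.000], [3.000, 7.000, -2.000], [4.000, -7.000, 0.000]] (det J = -333.000).
Solving J·Δ = −F gives Δ = (-0.769, -0.868, -1.691).
Then the next iterate is (x, y, z)₁ = (0.231, 0.132, 1.309).

(0.231, 0.132, 1.309)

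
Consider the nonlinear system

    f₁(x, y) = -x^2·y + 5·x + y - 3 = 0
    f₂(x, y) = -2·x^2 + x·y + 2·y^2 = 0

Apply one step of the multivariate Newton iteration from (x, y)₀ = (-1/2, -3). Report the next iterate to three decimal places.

(2.907, -1.753)

At (-1/2, -3): F = (-7.750, 19.000).
Jacobian J = [[-2·x·y + 5, -x^2 + 1], [-4·x + y, x + 4·y]].
At the point, J = [[2.000, 0.750], [-1.000, -12.500]] (det J = -24.250).
Solving J·Δ = −F gives Δ = (3.407, 1.247).
Then the next iterate is (x, y)₁ = (2.907, -1.753).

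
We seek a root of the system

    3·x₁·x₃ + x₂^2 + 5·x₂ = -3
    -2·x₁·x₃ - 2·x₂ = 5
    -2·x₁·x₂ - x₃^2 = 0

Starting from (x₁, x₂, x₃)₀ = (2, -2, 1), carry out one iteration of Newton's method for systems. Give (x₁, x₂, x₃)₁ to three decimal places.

At (2, -2, 1): F = (3.000, -5.000, 7.000).
Jacobian J = [[3·x₃, 2·x₂ + 5, 3·x₁], [-2·x₃, -2, -2·x₁], [-2·x₂, -2·x₁, -2·x₃]].
At the point, J = [[3.000, 1.000, 6.000], [-2.000, -2.000, -4.000], [4.000, -4.000, -2.000]] (det J = 40.000).
Solving J·Δ = −F gives Δ = (-3.250, -2.250, 1.500).
Then the next iterate is (x₁, x₂, x₃)₁ = (-1.250, -4.250, 2.500).

(-1.250, -4.250, 2.500)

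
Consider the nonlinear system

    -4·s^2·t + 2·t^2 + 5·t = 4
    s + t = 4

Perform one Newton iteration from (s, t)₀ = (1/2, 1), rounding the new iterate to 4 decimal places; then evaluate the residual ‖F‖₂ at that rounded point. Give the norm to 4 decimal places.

At (1/2, 1): F = (2.0000, -2.5000).
Jacobian J = [[-8·s·t, -4·s^2 + 4·t + 5], [1, 1]].
At the point, J = [[-4.0000, 8.0000], [1.0000, 1.0000]] (det J = -12.0000).
Solving J·Δ = −F gives Δ = (1.8333, 0.6667).
Then the next iterate is (s, t)₁ = (2.3333, 1.6667).
Re-evaluating at (2.3333, 1.6667): F = (-26.406707, 0.0000), so ‖F‖₂ = 26.4067.

26.4067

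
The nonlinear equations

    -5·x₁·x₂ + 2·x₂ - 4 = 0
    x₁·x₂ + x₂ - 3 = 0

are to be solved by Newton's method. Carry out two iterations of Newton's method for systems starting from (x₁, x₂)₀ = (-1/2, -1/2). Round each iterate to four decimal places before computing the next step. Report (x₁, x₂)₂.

At (-1/2, -1/2): F = (-6.2500, -3.2500).
Jacobian J = [[-5·x₂, -5·x₁ + 2], [x₂, x₁ + 1]].
At the point, J = [[2.5000, 4.5000], [-0.5000, 0.5000]] (det J = 3.5000).
Solving J·Δ = −F gives Δ = (-3.2857, 3.2143).
Then the next iterate is (x₁, x₂)₁ = (-3.7857, 2.7143).
Round to (-3.7857, 2.7143) and repeat: F = (52.806228, -10.561226), J = [[-13.5715, 20.9285], [2.7143, -2.7857]].
Δ = (3.8909, 0.0000), so (x₁, x₂)₂ = (0.1052, 2.7143).

(0.1052, 2.7143)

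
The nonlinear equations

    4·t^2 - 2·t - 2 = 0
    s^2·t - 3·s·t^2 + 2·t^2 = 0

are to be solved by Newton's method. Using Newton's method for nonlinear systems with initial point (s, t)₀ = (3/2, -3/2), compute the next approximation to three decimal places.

(1.319, -0.786)

At (3/2, -3/2): F = (10.000, -9.000).
Jacobian J = [[0, 8·t - 2], [2·s·t - 3·t^2, s^2 - 6·s·t + 4·t]].
At the point, J = [[0.000, -14.000], [-11.250, 9.750]] (det J = -157.500).
Solving J·Δ = −F gives Δ = (-0.181, 0.714).
Then the next iterate is (s, t)₁ = (1.319, -0.786).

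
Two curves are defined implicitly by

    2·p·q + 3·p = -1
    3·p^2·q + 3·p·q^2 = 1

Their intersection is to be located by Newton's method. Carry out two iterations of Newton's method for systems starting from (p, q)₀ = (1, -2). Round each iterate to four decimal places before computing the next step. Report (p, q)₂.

At (1, -2): F = (0.0000, 5.0000).
Jacobian J = [[2·q + 3, 2·p], [6·p·q + 3·q^2, 3·p^2 + 6·p·q]].
At the point, J = [[-1.0000, 2.0000], [0.0000, -9.0000]] (det J = 9.0000).
Solving J·Δ = −F gives Δ = (1.1111, 0.5556).
Then the next iterate is (p, q)₁ = (2.1111, -1.4444).
Round to (2.1111, -1.4444) and repeat: F = (1.234754, -7.098851), J = [[0.1112, 4.2222], [-12.036763, -4.925407]].
Δ = (-0.4752, -0.2799), so (p, q)₂ = (1.6359, -1.7243).

(1.6359, -1.7243)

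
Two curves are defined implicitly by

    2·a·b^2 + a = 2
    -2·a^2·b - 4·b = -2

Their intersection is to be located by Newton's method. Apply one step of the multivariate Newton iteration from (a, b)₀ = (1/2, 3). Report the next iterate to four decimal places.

At (1/2, 3): F = (7.5000, -11.5000).
Jacobian J = [[2·b^2 + 1, 4·a·b], [-4·a·b, -2·a^2 - 4]].
At the point, J = [[19.0000, 6.0000], [-6.0000, -4.5000]] (det J = -49.5000).
Solving J·Δ = −F gives Δ = (0.7121, -3.5051).
Then the next iterate is (a, b)₁ = (1.2121, -0.5051).

(1.2121, -0.5051)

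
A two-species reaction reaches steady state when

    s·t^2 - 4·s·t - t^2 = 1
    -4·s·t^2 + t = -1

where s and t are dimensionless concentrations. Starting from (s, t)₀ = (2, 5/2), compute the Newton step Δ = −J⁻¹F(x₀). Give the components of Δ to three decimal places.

At (2, 5/2): F = (-14.750, -46.500).
Jacobian J = [[t^2 - 4·t, 2·s·t - 4·s - 2·t], [-4·t^2, -8·s·t + 1]].
At the point, J = [[-3.750, -3.000], [-25.000, -39.000]] (det J = 71.250).
Solving J·Δ = −F gives Δ = (-6.116, 2.728).

(-6.116, 2.728)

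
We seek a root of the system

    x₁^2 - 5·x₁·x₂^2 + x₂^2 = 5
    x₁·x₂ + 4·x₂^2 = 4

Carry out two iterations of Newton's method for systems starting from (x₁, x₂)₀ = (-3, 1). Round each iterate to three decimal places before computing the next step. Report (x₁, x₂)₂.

At (-3, 1): F = (20.000, -3.000).
Jacobian J = [[2·x₁ - 5·x₂^2, -10·x₁·x₂ + 2·x₂], [x₂, x₁ + 8·x₂]].
At the point, J = [[-11.000, 32.000], [1.000, 5.000]] (det J = -87.000).
Solving J·Δ = −F gives Δ = (2.253, 0.149).
Then the next iterate is (x₁, x₂)₁ = (-0.747, 1.149).
Round to (-0.747, 1.149) and repeat: F = (1.80916, 0.42250), J = [[-8.09501, 10.88103], [1.149, 8.445]].
Δ = (0.132, -0.068), so (x₁, x₂)₂ = (-0.615, 1.081).

(-0.615, 1.081)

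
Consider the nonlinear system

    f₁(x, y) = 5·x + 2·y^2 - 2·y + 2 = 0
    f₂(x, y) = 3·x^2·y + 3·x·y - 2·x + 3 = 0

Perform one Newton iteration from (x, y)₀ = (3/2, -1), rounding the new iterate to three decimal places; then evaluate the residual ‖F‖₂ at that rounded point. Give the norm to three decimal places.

283.276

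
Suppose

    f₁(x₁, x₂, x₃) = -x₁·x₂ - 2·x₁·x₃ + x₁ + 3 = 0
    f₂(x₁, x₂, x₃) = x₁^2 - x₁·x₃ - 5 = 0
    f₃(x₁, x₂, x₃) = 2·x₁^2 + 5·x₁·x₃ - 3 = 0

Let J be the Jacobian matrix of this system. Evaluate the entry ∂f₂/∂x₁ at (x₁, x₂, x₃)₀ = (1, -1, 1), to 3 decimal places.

1.000

∂f₂/∂x₁ = 2·x₁ - x₃.
At (1, -1, 1) this is 1.000.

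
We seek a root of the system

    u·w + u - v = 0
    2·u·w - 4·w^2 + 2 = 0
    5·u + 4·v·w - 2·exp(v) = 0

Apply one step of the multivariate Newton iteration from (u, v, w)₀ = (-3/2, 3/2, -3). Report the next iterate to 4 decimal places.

(-1.1298, 0.3153, -1.7038)

At (-3/2, 3/2, -3): F = (1.5000, -25.0000, -34.463378).
Jacobian J = [[w + 1, -1, u], [2·w, 0, 2·u - 8·w], [5, 4·w - 2·exp(v), 4·v]].
At the point, J = [[-2.0000, -1.0000, -1.5000], [-6.0000, 0.0000, 21.0000], [5.0000, -20.963378, 6.0000]] (det J = -1210.132285).
Solving J·Δ = −F gives Δ = (0.3702, -1.1847, 1.2962).
Then the next iterate is (u, v, w)₁ = (-1.1298, 0.3153, -1.7038).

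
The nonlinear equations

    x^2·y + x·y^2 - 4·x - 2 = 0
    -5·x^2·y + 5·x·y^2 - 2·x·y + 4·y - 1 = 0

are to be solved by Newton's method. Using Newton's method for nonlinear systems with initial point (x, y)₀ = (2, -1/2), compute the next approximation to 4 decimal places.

At (2, -1/2): F = (-11.5000, 11.5000).
Jacobian J = [[2·x·y + y^2 - 4, x^2 + 2·x·y], [-10·x·y + 5·y^2 - 2·y, -5·x^2 + 10·x·y - 2·x + 4]].
At the point, J = [[-5.7500, 2.0000], [12.2500, -30.0000]] (det J = 148.0000).
Solving J·Δ = −F gives Δ = (-2.1757, -0.5051).
Then the next iterate is (x, y)₁ = (-0.1757, -1.0051).

(-0.1757, -1.0051)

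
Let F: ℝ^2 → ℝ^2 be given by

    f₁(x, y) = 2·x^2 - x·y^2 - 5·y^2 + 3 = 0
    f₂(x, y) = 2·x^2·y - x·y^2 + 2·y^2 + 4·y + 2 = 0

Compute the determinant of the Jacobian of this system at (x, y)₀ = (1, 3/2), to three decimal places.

83.250

J = [[4·x - y^2, -2·x·y - 10·y], [4·x·y - y^2, 2·x^2 - 2·x·y + 4·y + 4]].
At the point, J = [[1.750, -18.000], [3.750, 9.000]].
det J = 83.250.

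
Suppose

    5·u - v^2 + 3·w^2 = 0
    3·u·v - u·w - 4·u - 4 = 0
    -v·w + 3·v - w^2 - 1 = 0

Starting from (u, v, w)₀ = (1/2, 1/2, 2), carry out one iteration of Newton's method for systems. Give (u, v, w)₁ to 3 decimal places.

At (1/2, 1/2, 2): F = (14.250, -6.250, -4.500).
Jacobian J = [[5, -2·v, 6·w], [3·v - w - 4, 3·u, -u], [0, -w + 3, -v - 2·w]].
At the point, J = [[5.000, -1.000, 12.000], [-4.500, 1.500, -0.500], [0.000, 1.000, -4.500]] (det J = -65.000).
Solving J·Δ = −F gives Δ = (-0.880, 1.289, -0.713).
Then the next iterate is (u, v, w)₁ = (-0.380, 1.789, 1.287).

(-0.380, 1.789, 1.287)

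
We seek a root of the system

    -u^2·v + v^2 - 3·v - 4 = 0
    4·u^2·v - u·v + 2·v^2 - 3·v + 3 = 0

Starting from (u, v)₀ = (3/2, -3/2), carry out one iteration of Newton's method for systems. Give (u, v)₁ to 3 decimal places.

(1.479, -0.769)

At (3/2, -3/2): F = (6.125, 0.750).
Jacobian J = [[-2·u·v, -u^2 + 2·v - 3], [8·u·v - v, 4·u^2 - u + 4·v - 3]].
At the point, J = [[4.500, -8.250], [-16.500, -1.500]] (det J = -142.875).
Solving J·Δ = −F gives Δ = (-0.021, 0.731).
Then the next iterate is (u, v)₁ = (1.479, -0.769).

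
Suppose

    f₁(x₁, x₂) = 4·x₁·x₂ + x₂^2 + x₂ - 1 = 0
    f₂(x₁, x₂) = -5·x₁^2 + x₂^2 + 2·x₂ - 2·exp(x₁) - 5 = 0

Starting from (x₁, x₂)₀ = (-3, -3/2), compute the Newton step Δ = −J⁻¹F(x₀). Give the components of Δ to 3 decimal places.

At (-3, -3/2): F = (17.750, -50.84957).
Jacobian J = [[4·x₂, 4·x₁ + 2·x₂ + 1], [-10·x₁ - 2·exp(x₁), 2·x₂ + 2]].
At the point, J = [[-6.000, -14.000], [29.90043, -1.000]] (det J = 424.60596).
Solving J·Δ = −F gives Δ = (1.718, 0.531).

(1.718, 0.531)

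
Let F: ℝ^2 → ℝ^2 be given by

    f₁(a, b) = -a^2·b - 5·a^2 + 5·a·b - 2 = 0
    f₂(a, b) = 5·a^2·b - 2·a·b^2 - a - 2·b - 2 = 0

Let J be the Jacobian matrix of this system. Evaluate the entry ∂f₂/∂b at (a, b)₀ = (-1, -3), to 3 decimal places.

∂f₂/∂b = 5·a^2 - 4·a·b - 2.
At (-1, -3) this is -9.000.

-9.000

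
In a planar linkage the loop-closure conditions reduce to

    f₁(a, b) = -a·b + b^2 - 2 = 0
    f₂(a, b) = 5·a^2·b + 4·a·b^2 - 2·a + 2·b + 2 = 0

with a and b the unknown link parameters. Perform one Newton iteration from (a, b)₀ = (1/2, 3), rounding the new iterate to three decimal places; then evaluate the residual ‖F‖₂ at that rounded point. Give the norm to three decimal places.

At (1/2, 3): F = (5.500, 28.750).
Jacobian J = [[-b, -a + 2·b], [10·a·b + 4·b^2 - 2, 5·a^2 + 8·a·b + 2]].
At the point, J = [[-3.000, 5.500], [49.000, 15.250]] (det J = -315.250).
Solving J·Δ = −F gives Δ = (-0.236, -1.128).
Then the next iterate is (a, b)₁ = (0.264, 1.872).
Re-evaluating at (0.264, 1.872): F = (1.01018, 9.56898), so ‖F‖₂ = 9.622.

9.622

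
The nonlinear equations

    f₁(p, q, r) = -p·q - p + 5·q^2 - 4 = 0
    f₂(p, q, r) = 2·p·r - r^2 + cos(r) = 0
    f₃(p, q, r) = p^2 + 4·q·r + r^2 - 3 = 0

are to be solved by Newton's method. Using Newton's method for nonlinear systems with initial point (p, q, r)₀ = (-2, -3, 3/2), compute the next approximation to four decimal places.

At (-2, -3, 3/2): F = (37.0000, -8.179263, -14.7500).
Jacobian J = [[-q - 1, -p + 10·q, 0], [2·r, 0, 2·p - 2·r - sin(r)], [2·p, 4·r, 4·q + 2·r]].
At the point, J = [[2.0000, -28.0000, 0.0000], [3.0000, 0.0000, -7.997495], [-4.0000, 6.0000, -9.0000]] (det J = -1555.749499).
Solving J·Δ = −F gives Δ = (0.3430, 1.3459, -0.8941).
Then the next iterate is (p, q, r)₁ = (-1.6570, -1.6541, 0.6059).

(-1.6570, -1.6541, 0.6059)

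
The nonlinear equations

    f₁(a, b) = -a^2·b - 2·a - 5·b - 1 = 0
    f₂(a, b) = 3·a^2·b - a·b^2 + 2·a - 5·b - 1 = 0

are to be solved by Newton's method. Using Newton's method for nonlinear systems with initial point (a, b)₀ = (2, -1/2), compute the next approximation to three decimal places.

(1.647, -0.556)

At (2, -1/2): F = (-0.500, -1.000).
Jacobian J = [[-2·a·b - 2, -a^2 - 5], [6·a·b - b^2 + 2, 3·a^2 - 2·a·b - 5]].
At the point, J = [[0.000, -9.000], [-4.250, 9.000]] (det J = -38.250).
Solving J·Δ = −F gives Δ = (-0.353, -0.056).
Then the next iterate is (a, b)₁ = (1.647, -0.556).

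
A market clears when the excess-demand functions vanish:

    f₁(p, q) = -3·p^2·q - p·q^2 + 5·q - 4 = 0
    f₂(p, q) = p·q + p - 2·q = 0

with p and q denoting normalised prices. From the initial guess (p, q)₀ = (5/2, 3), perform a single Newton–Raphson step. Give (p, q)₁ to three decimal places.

(1.578, 2.375)

At (5/2, 3): F = (-67.750, 4.000).
Jacobian J = [[-6·p·q - q^2, -3·p^2 - 2·p·q + 5], [q + 1, p - 2]].
At the point, J = [[-54.000, -28.750], [4.000, 0.500]] (det J = 88.000).
Solving J·Δ = −F gives Δ = (-0.922, -0.625).
Then the next iterate is (p, q)₁ = (1.578, 2.375).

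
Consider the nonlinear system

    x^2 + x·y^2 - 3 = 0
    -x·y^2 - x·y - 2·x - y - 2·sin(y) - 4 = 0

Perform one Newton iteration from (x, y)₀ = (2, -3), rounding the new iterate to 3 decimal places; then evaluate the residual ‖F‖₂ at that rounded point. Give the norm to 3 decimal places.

7.699

At (2, -3): F = (19.000, -16.71776).
Jacobian J = [[2·x + y^2, 2·x·y], [-y^2 - y - 2, -2·x·y - x - 2·cos(y) - 1]].
At the point, J = [[13.000, -12.000], [-8.000, 10.97998]] (det J = 46.73980).
Solving J·Δ = −F gives Δ = (-0.171, 1.398).
Then the next iterate is (x, y)₁ = (1.829, -1.602).
Re-evaluating at (1.829, -1.602): F = (5.03919, -5.82087), so ‖F‖₂ = 7.699.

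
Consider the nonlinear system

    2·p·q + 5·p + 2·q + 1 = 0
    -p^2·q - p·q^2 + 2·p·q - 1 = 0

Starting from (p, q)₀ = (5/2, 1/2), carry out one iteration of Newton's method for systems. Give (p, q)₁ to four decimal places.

(-2.1829, 2.0854)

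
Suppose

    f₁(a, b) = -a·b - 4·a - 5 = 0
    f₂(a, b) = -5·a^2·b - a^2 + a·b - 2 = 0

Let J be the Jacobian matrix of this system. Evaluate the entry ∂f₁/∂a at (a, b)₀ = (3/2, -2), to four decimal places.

-2.0000

∂f₁/∂a = -b - 4.
At (3/2, -2) this is -2.0000.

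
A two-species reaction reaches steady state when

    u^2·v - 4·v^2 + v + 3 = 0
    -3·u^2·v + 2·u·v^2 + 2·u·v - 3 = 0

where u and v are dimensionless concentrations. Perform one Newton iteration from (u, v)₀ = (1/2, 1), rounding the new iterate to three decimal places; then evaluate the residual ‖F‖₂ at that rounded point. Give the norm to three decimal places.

5.126

At (1/2, 1): F = (0.250, -1.750).
Jacobian J = [[2·u·v, u^2 - 8·v + 1], [-6·u·v + 2·v^2 + 2·v, -3·u^2 + 4·u·v + 2·u]].
At the point, J = [[1.000, -6.750], [1.000, 2.250]] (det J = 9.000).
Solving J·Δ = −F gives Δ = (1.250, 0.222).
Then the next iterate is (u, v)₁ = (1.750, 1.222).
Re-evaluating at (1.750, 1.222): F = (1.99124, -4.72363), so ‖F‖₂ = 5.126.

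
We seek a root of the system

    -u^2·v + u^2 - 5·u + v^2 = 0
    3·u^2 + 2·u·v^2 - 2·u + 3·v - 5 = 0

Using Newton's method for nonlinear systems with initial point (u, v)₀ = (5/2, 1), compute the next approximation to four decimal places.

(-60.1500, 72.0000)

At (5/2, 1): F = (-11.5000, 16.7500).
Jacobian J = [[-2·u·v + 2·u - 5, -u^2 + 2·v], [6·u + 2·v^2 - 2, 4·u·v + 3]].
At the point, J = [[-5.0000, -4.2500], [15.0000, 13.0000]] (det J = -1.2500).
Solving J·Δ = −F gives Δ = (-62.6500, 71.0000).
Then the next iterate is (u, v)₁ = (-60.1500, 72.0000).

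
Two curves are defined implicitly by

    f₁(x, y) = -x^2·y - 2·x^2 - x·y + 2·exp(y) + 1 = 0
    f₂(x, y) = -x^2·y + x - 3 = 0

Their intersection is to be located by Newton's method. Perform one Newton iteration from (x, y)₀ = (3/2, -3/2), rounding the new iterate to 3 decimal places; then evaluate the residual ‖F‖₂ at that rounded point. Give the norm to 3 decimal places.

At (3/2, -3/2): F = (2.57126, 1.875).
Jacobian J = [[-2·x·y - 4·x - y, -x^2 - x + 2·exp(y)], [-2·x·y + 1, -x^2]].
At the point, J = [[0.000, -3.30374], [5.500, -2.250]] (det J = 18.17057).
Solving J·Δ = −F gives Δ = (-0.023, 0.778).
Then the next iterate is (x, y)₁ = (1.477, -0.722).
Re-evaluating at (1.477, -0.722): F = (0.24996, 0.05206), so ‖F‖₂ = 0.255.

0.255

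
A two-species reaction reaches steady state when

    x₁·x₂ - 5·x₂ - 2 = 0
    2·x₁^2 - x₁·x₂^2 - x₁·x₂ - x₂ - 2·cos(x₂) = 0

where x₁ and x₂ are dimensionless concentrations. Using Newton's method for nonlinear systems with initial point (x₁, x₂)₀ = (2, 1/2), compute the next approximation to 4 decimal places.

(0.6376, -0.8937)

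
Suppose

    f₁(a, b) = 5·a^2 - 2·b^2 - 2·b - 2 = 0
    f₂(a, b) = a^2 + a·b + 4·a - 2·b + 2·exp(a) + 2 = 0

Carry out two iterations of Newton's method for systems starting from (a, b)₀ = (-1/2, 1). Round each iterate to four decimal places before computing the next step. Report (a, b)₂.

At (-1/2, 1): F = (-4.7500, -1.036939).
Jacobian J = [[10·a, -4·b - 2], [2·a + b + 2·exp(a) + 4, a - 2]].
At the point, J = [[-5.0000, -6.0000], [5.213061, -2.5000]] (det J = 43.778368).
Solving J·Δ = −F gives Δ = (-0.1291, -0.6841).
Then the next iterate is (a, b)₁ = (-0.6291, 0.3159).
Round to (-0.6291, 0.3159) and repeat: F = (-0.852552, 0.114977), J = [[-6.2910, -3.2636], [4.123843, -2.6291]].
Δ = (-0.0872, -0.0931), so (a, b)₂ = (-0.7163, 0.2228).

(-0.7163, 0.2228)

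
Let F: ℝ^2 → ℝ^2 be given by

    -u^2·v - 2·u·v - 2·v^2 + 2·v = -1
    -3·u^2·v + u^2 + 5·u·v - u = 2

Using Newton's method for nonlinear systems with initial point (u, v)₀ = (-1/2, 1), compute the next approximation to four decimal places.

(0.5523, 1.5581)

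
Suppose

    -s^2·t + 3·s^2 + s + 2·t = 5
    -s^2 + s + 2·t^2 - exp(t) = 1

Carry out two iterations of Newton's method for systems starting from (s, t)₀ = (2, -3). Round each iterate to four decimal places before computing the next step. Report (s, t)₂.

(1.2666, -1.0607)

At (2, -3): F = (15.0000, 14.950213).
Jacobian J = [[-2·s·t + 6·s + 1, -s^2 + 2], [-2·s + 1, 4·t - exp(t)]].
At the point, J = [[25.0000, -2.0000], [-3.0000, -12.049787]] (det J = -307.244677).
Solving J·Δ = −F gives Δ = (-0.4910, 1.3629).
Then the next iterate is (s, t)₁ = (1.5090, -1.6371).
Round to (1.5090, -1.6371) and repeat: F = (3.793852, 3.397568), J = [[14.994768, -0.277081], [-2.0180, -6.742943]].
Δ = (-0.2424, 0.5764), so (s, t)₂ = (1.2666, -1.0607).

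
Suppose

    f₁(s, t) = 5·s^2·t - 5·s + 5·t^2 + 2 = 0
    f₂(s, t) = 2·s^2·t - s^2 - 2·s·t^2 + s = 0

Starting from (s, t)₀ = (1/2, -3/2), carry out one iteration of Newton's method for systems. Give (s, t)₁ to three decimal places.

(0.454, -0.813)

At (1/2, -3/2): F = (8.875, -2.750).
Jacobian J = [[10·s·t - 5, 5·s^2 + 10·t], [4·s·t - 2·s - 2·t^2 + 1, 2·s^2 - 4·s·t]].
At the point, J = [[-12.500, -13.750], [-7.500, 3.500]] (det J = -146.875).
Solving J·Δ = −F gives Δ = (-0.046, 0.687).
Then the next iterate is (s, t)₁ = (0.454, -0.813).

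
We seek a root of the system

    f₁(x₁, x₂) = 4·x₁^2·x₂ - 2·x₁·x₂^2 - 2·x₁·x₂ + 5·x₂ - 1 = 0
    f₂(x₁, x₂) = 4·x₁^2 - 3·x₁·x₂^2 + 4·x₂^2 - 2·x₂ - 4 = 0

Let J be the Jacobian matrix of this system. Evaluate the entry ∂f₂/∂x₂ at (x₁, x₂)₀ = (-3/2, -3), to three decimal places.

-53.000

∂f₂/∂x₂ = -6·x₁·x₂ + 8·x₂ - 2.
At (-3/2, -3) this is -53.000.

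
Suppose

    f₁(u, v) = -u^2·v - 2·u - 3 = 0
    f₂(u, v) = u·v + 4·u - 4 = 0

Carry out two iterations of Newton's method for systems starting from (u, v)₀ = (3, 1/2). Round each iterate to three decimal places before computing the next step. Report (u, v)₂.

At (3, 1/2): F = (-13.500, 9.500).
Jacobian J = [[-2·u·v - 2, -u^2], [v + 4, u]].
At the point, J = [[-5.000, -9.000], [4.500, 3.000]] (det J = 25.500).
Solving J·Δ = −F gives Δ = (-1.765, -0.520).
Then the next iterate is (u, v)₁ = (1.235, -0.020).
Round to (1.235, -0.020) and repeat: F = (-5.43950, 0.91530), J = [[-1.95060, -1.52523], [3.980, 1.235]].
Δ = (1.453, -5.425), so (u, v)₂ = (2.688, -5.445).

(2.688, -5.445)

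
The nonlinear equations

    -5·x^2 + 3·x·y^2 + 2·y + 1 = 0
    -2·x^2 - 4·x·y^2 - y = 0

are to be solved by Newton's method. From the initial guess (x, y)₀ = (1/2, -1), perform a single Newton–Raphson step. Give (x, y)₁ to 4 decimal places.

At (1/2, -1): F = (-0.7500, -1.5000).
Jacobian J = [[-10·x + 3·y^2, 6·x·y + 2], [-4·x - 4·y^2, -8·x·y - 1]].
At the point, J = [[-2.0000, -1.0000], [-6.0000, 3.0000]] (det J = -12.0000).
Solving J·Δ = −F gives Δ = (-0.3125, -0.1250).
Then the next iterate is (x, y)₁ = (0.1875, -1.1250).

(0.1875, -1.1250)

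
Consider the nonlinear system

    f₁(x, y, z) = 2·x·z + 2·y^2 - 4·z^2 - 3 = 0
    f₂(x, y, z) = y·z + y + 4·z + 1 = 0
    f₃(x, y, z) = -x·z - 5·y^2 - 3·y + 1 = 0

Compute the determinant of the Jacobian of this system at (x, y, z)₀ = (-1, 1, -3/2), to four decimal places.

-156.0000

J = [[2·z, 4·y, 2·x - 8·z], [0, z + 1, y + 4], [-z, -10·y - 3, -x]].
At the point, J = [[-3.0000, 4.0000, 10.0000], [0.0000, -0.5000, 5.0000], [1.5000, -13.0000, 1.0000]].
det J = -156.0000.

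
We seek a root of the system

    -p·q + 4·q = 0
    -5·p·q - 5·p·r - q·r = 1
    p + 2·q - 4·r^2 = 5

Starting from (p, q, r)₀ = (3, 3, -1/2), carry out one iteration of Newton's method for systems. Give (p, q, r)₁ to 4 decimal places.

(2.7143, -0.8571, 0.7500)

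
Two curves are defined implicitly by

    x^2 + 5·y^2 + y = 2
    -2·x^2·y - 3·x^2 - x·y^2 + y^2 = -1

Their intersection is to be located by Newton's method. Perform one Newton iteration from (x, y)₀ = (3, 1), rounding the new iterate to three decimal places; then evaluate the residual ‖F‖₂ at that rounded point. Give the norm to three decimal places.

At (3, 1): F = (13.000, -46.000).
Jacobian J = [[2·x, 10·y + 1], [-4·x·y - 6·x - y^2, -2·x^2 - 2·x·y + 2·y]].
At the point, J = [[6.000, 11.000], [-31.000, -22.000]] (det J = 209.000).
Solving J·Δ = −F gives Δ = (-1.053, -0.608).
Then the next iterate is (x, y)₁ = (1.947, 0.392).
Re-evaluating at (1.947, 0.392): F = (2.95113, -13.48994), so ‖F‖₂ = 13.809.

13.809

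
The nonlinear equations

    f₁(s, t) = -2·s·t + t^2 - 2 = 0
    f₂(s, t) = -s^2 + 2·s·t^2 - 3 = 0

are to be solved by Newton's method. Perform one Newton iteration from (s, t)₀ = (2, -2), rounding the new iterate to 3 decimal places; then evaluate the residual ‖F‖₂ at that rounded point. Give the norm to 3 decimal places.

At (2, -2): F = (10.000, 9.000).
Jacobian J = [[-2·t, -2·s + 2·t], [-2·s + 2·t^2, 4·s·t]].
At the point, J = [[4.000, -8.000], [4.000, -16.000]] (det J = -32.000).
Solving J·Δ = −F gives Δ = (-2.750, -0.125).
Then the next iterate is (s, t)₁ = (-0.750, -2.125).
Re-evaluating at (-0.750, -2.125): F = (-0.67188, -10.33594), so ‖F‖₂ = 10.358.

10.358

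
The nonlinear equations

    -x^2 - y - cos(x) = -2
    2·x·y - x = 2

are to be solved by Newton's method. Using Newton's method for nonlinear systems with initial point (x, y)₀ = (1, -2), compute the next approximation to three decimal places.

(0.716, 0.789)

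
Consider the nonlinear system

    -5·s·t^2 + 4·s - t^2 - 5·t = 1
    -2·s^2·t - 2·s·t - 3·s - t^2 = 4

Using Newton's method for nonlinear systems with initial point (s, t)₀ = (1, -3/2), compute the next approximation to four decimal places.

(1.6396, -0.9125)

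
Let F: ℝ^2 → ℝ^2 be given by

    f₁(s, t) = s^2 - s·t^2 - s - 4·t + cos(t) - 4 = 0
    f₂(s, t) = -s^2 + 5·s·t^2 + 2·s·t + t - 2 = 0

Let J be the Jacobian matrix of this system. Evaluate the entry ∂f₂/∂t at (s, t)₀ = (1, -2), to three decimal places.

-17.000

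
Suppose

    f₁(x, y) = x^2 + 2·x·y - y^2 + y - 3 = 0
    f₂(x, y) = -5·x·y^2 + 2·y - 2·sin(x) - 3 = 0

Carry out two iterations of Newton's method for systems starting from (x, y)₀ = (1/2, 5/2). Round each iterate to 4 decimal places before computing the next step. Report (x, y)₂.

(0.8368, -1.0066)

At (1/2, 5/2): F = (-4.0000, -14.583851).
Jacobian J = [[2·x + 2·y, 2·x - 2·y + 1], [-5·y^2 - 2·cos(x), -10·x·y + 2]].
At the point, J = [[6.0000, -3.0000], [-33.005165, -10.5000]] (det J = -162.015495).
Solving J·Δ = −F gives Δ = (-0.0108, -1.3550).
Then the next iterate is (x, y)₁ = (0.4892, 1.1450).
Round to (0.4892, 1.1450) and repeat: F = (-1.806440, -4.856607), J = [[3.2684, -0.3116], [-8.320543, -3.601340]].
Δ = (0.3476, -2.1516), so (x, y)₂ = (0.8368, -1.0066).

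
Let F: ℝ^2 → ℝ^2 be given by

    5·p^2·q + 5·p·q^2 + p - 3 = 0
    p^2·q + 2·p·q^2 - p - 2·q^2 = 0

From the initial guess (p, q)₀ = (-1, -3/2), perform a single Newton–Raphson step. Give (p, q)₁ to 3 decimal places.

(-0.528, -1.005)

At (-1, -3/2): F = (-22.750, -9.500).
Jacobian J = [[10·p·q + 5·q^2 + 1, 5·p^2 + 10·p·q], [2·p·q + 2·q^2 - 1, p^2 + 4·p·q - 4·q]].
At the point, J = [[27.250, 20.000], [6.500, 13.000]] (det J = 224.250).
Solving J·Δ = −F gives Δ = (0.472, 0.495).
Then the next iterate is (p, q)₁ = (-0.528, -1.005).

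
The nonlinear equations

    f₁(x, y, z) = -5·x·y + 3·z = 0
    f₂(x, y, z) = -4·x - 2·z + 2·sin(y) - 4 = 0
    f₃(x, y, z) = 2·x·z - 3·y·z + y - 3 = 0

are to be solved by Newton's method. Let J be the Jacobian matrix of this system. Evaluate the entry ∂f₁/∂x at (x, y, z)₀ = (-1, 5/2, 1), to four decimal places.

-12.5000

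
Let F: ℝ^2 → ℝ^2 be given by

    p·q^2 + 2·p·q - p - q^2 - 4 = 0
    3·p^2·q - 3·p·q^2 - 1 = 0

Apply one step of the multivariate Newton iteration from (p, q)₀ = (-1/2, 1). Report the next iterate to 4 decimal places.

(-1.5606, -1.0303)

At (-1/2, 1): F = (-6.0000, 1.2500).
Jacobian J = [[q^2 + 2·q - 1, 2·p·q + 2·p - 2·q], [6·p·q - 3·q^2, 3·p^2 - 6·p·q]].
At the point, J = [[2.0000, -4.0000], [-6.0000, 3.7500]] (det J = -16.5000).
Solving J·Δ = −F gives Δ = (-1.0606, -2.0303).
Then the next iterate is (p, q)₁ = (-1.5606, -1.0303).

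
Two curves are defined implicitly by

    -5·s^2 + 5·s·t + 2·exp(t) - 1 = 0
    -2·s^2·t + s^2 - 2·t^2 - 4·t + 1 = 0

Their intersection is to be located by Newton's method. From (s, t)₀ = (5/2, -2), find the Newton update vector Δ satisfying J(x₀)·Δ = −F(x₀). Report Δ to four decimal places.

(3.3294, 13.5865)

At (5/2, -2): F = (-56.979329, 32.2500).
Jacobian J = [[-10·s + 5·t, 5·s + 2·exp(t)], [-4·s·t + 2·s, -2·s^2 - 4·t - 4]].
At the point, J = [[-35.0000, 12.770671], [25.0000, -8.5000]] (det J = -21.766764).
Solving J·Δ = −F gives Δ = (3.3294, 13.5865).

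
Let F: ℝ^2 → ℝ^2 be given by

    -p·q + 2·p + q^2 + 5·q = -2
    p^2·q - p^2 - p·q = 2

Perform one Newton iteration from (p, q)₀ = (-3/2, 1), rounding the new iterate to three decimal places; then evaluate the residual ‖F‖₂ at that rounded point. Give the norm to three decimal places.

7.314

At (-3/2, 1): F = (6.500, -0.500).
Jacobian J = [[-q + 2, -p + 2·q + 5], [2·p·q - 2·p - q, p^2 - p]].
At the point, J = [[1.000, 8.500], [-1.000, 3.750]] (det J = 12.250).
Solving J·Δ = −F gives Δ = (-2.337, -0.490).
Then the next iterate is (p, q)₁ = (-3.837, 0.510).
Re-evaluating at (-3.837, 0.510): F = (-0.90703, -7.25719), so ‖F‖₂ = 7.314.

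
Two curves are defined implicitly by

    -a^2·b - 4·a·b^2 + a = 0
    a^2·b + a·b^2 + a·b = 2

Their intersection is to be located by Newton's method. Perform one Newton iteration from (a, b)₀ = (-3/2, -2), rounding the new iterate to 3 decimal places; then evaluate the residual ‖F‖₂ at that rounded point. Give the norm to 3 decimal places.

7.074

At (-3/2, -2): F = (27.000, -9.500).
Jacobian J = [[-2·a·b - 4·b^2 + 1, -a^2 - 8·a·b], [2·a·b + b^2 + b, a^2 + 2·a·b + a]].
At the point, J = [[-21.000, -26.250], [8.000, 6.750]] (det J = 68.250).
Solving J·Δ = −F gives Δ = (0.984, 0.242).
Then the next iterate is (a, b)₁ = (-0.516, -1.758).
Re-evaluating at (-0.516, -1.758): F = (6.33100, -3.15568), so ‖F‖₂ = 7.074.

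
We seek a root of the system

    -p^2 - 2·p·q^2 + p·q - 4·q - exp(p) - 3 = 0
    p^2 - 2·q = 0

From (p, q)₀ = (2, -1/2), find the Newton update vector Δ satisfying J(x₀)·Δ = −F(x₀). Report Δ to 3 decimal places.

At (2, -1/2): F = (-14.38906, 5.000).
Jacobian J = [[-2·p - 2·q^2 + q - exp(p), -4·p·q + p - 4], [2·p, -2]].
At the point, J = [[-12.38906, 2.000], [4.000, -2.000]] (det J = 16.77811).
Solving J·Δ = −F gives Δ = (-1.119, 0.262).

(-1.119, 0.262)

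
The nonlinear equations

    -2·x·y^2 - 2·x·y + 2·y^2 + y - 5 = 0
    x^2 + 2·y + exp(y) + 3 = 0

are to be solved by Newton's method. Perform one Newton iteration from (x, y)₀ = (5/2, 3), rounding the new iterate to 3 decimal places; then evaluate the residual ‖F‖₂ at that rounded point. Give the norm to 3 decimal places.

20.499

At (5/2, 3): F = (-44.000, 35.33554).
Jacobian J = [[-2·y^2 - 2·y, -4·x·y - 2·x + 4·y + 1], [2·x, exp(y) + 2]].
At the point, J = [[-24.000, -22.000], [5.000, 22.08554]] (det J = -420.05289).
Solving J·Δ = −F gives Δ = (-0.463, -1.495).
Then the next iterate is (x, y)₁ = (2.037, 1.505).
Re-evaluating at (2.037, 1.505): F = (-14.32403, 14.66352), so ‖F‖₂ = 20.499.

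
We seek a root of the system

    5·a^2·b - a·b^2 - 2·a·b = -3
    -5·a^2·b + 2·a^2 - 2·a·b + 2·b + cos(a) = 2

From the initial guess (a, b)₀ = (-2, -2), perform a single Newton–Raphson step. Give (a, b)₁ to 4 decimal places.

(-1.8506, -0.0610)

At (-2, -2): F = (-37.0000, 33.583853).
Jacobian J = [[10·a·b - b^2 - 2·b, 5·a^2 - 2·a·b - 2·a], [-10·a·b + 4·a - 2·b - sin(a), -5·a^2 - 2·a + 2]].
At the point, J = [[40.0000, 16.0000], [-43.090703, -14.0000]] (det J = 129.451241).
Solving J·Δ = −F gives Δ = (0.1494, 1.9390).
Then the next iterate is (a, b)₁ = (-1.8506, -0.0610).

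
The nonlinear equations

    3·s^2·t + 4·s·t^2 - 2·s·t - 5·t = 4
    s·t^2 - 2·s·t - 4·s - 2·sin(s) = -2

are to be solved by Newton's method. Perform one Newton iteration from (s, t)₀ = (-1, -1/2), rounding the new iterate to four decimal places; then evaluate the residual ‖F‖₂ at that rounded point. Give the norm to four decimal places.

At (-1, -1/2): F = (-5.0000, 6.432942).
Jacobian J = [[6·s·t + 4·t^2 - 2·t, 3·s^2 + 8·s·t - 2·s - 5], [t^2 - 2·t - 2·cos(s) - 4, 2·s·t - 2·s]].
At the point, J = [[5.0000, 4.0000], [-3.830605, 3.0000]] (det J = 30.322418).
Solving J·Δ = −F gives Δ = (1.3433, -0.4291).
Then the next iterate is (s, t)₁ = (0.3433, -0.9291).
Re-evaluating at (0.3433, -0.9291): F = (2.140306, 0.887873), so ‖F‖₂ = 2.3172.

2.3172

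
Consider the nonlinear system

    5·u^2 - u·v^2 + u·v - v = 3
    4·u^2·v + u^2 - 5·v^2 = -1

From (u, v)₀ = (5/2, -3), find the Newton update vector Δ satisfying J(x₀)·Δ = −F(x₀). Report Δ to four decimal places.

At (5/2, -3): F = (1.2500, -112.7500).
Jacobian J = [[10·u - v^2 + v, -2·u·v + u - 1], [8·u·v + 2·u, 4·u^2 - 10·v]].
At the point, J = [[13.0000, 16.5000], [-55.0000, 55.0000]] (det J = 1622.5000).
Solving J·Δ = −F gives Δ = (-1.1890, 0.8610).

(-1.1890, 0.8610)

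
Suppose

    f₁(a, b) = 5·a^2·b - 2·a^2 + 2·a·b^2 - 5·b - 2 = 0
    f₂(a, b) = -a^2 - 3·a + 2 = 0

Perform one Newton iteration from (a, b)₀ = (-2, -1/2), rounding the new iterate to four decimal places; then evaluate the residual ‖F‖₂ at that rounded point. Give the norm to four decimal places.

At (-2, -1/2): F = (-18.5000, 4.0000).
Jacobian J = [[10·a·b - 4·a + 2·b^2, 5·a^2 + 4·a·b - 5], [-2·a - 3, 0]].
At the point, J = [[18.5000, 19.0000], [1.0000, 0.0000]] (det J = -19.0000).
Solving J·Δ = −F gives Δ = (-4.0000, 4.8684).
Then the next iterate is (a, b)₁ = (-6.0000, 4.3684).
Re-evaluating at (-6.0000, 4.3684): F = (461.474977, -16.0000), so ‖F‖₂ = 461.7523.

461.7523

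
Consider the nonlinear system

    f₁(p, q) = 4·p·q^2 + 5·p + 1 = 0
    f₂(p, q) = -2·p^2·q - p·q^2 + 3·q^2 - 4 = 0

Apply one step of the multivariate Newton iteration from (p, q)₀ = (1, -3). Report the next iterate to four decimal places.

At (1, -3): F = (42.0000, 20.0000).
Jacobian J = [[4·q^2 + 5, 8·p·q], [-4·p·q - q^2, -2·p^2 - 2·p·q + 6·q]].
At the point, J = [[41.0000, -24.0000], [3.0000, -14.0000]] (det J = -502.0000).
Solving J·Δ = −F gives Δ = (-0.2151, 1.3825).
Then the next iterate is (p, q)₁ = (0.7849, -1.6175).

(0.7849, -1.6175)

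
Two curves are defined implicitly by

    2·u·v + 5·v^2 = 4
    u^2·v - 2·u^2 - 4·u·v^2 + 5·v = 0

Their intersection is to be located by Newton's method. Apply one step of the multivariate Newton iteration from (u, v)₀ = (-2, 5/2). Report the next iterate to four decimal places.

At (-2, 5/2): F = (17.2500, 64.5000).
Jacobian J = [[2·v, 2·u + 10·v], [2·u·v - 4·u - 4·v^2, u^2 - 8·u·v + 5]].
At the point, J = [[5.0000, 21.0000], [-27.0000, 49.0000]] (det J = 812.0000).
Solving J·Δ = −F gives Δ = (0.6272, -0.9708).
Then the next iterate is (u, v)₁ = (-1.3728, 1.5292).

(-1.3728, 1.5292)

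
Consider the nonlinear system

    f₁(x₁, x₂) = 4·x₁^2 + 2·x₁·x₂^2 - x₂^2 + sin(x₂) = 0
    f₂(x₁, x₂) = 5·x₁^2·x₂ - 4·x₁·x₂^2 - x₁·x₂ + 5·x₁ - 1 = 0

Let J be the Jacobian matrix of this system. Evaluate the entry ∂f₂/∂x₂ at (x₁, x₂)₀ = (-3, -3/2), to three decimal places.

∂f₂/∂x₂ = 5·x₁^2 - 8·x₁·x₂ - x₁.
At (-3, -3/2) this is 12.000.

12.000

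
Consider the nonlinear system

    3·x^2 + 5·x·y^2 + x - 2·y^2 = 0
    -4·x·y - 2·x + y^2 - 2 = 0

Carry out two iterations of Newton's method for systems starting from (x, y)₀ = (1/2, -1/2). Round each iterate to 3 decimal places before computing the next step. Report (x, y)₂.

(0.316, -1.114)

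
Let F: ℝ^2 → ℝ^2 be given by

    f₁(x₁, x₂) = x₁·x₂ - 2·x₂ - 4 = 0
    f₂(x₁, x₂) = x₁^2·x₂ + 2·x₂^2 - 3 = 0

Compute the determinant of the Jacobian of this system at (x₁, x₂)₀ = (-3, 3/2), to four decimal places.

-22.5000

J = [[x₂, x₁ - 2], [2·x₁·x₂, x₁^2 + 4·x₂]].
At the point, J = [[1.5000, -5.0000], [-9.0000, 15.0000]].
det J = -22.5000.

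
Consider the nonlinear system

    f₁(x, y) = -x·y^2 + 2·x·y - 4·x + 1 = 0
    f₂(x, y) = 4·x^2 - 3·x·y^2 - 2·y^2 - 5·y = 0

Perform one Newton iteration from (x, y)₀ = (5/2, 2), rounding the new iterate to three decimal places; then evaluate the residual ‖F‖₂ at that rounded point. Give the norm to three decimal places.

9.113

At (5/2, 2): F = (-9.000, -23.000).
Jacobian J = [[-y^2 + 2·y - 4, -2·x·y + 2·x], [8·x - 3·y^2, -6·x·y - 4·y - 5]].
At the point, J = [[-4.000, -5.000], [8.000, -43.000]] (det J = 212.000).
Solving J·Δ = −F gives Δ = (-1.283, -0.774).
Then the next iterate is (x, y)₁ = (1.217, 1.226).
Re-evaluating at (1.217, 1.226): F = (-2.71316, -8.69953), so ‖F‖₂ = 9.113.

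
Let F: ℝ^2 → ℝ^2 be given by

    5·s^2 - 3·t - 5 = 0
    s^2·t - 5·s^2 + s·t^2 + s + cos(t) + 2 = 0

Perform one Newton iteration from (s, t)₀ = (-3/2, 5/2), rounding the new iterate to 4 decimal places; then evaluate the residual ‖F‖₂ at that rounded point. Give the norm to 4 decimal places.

5.2634

At (-3/2, 5/2): F = (-1.2500, -15.301144).
Jacobian J = [[10·s, -3], [2·s·t - 10·s + t^2 + 1, s^2 + 2·s·t - sin(t)]].
At the point, J = [[-15.0000, -3.0000], [14.7500, -5.848472]] (det J = 131.977082).
Solving J·Δ = −F gives Δ = (0.2924, -1.8788).
Then the next iterate is (s, t)₁ = (-1.2076, 0.6212).
Re-evaluating at (-1.2076, 0.6212): F = (0.427889, -5.246014), so ‖F‖₂ = 5.2634.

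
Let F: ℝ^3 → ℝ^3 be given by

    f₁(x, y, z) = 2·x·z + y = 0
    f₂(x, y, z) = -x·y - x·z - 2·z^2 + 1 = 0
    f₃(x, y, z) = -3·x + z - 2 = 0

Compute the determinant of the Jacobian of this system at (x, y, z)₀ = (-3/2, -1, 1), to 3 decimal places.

J = [[2·z, 1, 2·x], [-y - z, -x, -x - 4·z], [-3, 0, 1]].
At the point, J = [[2.000, 1.000, -3.000], [0.000, 1.500, -2.500], [-3.000, 0.000, 1.000]].
det J = -3.000.

-3.000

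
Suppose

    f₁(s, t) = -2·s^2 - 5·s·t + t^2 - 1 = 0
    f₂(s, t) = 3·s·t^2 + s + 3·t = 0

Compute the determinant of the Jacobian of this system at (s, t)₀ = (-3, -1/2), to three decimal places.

J = [[-4·s - 5·t, -5·s + 2·t], [3·t^2 + 1, 6·s·t + 3]].
At the point, J = [[14.500, 14.000], [1.750, 12.000]].
det J = 149.500.

149.500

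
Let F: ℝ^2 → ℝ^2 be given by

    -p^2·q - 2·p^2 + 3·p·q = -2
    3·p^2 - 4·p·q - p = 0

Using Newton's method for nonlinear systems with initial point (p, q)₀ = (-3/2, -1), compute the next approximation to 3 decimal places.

(-0.495, -0.370)

At (-3/2, -1): F = (4.250, 2.250).
Jacobian J = [[-2·p·q - 4·p + 3·q, -p^2 + 3·p], [6·p - 4·q - 1, -4·p]].
At the point, J = [[0.000, -6.750], [-6.000, 6.000]] (det J = -40.500).
Solving J·Δ = −F gives Δ = (1.005, 0.630).
Then the next iterate is (p, q)₁ = (-0.495, -0.370).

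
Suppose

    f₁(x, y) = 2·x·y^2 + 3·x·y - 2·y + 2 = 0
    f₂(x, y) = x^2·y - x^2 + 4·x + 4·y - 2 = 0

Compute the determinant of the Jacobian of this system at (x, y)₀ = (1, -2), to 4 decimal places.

J = [[2·y^2 + 3·y, 4·x·y + 3·x - 2], [2·x·y - 2·x + 4, x^2 + 4]].
At the point, J = [[2.0000, -7.0000], [-2.0000, 5.0000]].
det J = -4.0000.

-4.0000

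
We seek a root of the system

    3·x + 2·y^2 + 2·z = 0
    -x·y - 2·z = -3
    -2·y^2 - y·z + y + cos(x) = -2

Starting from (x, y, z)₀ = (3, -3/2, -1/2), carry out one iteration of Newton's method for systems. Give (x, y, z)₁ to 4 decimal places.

At (3, -3/2, -1/2): F = (12.5000, 8.5000, -5.739992).
Jacobian J = [[3, 4·y, 2], [-y, -x, -2], [-sin(x), -4·y - z + 1, -y]].
At the point, J = [[3.0000, -6.0000, 2.0000], [1.5000, -3.0000, -2.0000], [-0.141120, 7.5000, 1.5000]] (det J = 64.959840).
Solving J·Δ = −F gives Δ = (-3.5704, 0.5482, 0.7500).
Then the next iterate is (x, y, z)₁ = (-0.5704, -0.9518, 0.2500).

(-0.5704, -0.9518, 0.2500)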